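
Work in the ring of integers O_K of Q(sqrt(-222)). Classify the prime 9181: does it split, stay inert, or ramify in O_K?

split — (9181) = 𝔭₁𝔭₂ with 𝔭₁ ≠ 𝔭₂

-222 mod 4 = 2, hence disc K = 4·(-222) = -888 and O_K = ℤ[√-222].
Since gcd(9181, -888) = 1 the prime 9181 does not ramify.
Compute (-222/9181) via Euler: 8959^((9181-1)/2) mod 9181 = 1, so (-222/9181) = 1.
(-222/9181) = 1, so 9181 splits.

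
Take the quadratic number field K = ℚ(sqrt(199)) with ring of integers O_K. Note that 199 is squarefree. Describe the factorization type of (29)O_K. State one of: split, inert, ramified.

199 mod 4 = 3, hence disc K = 4·199 = 796 and O_K = ℤ[√199].
29 ∤ 796, so 29 is unramified.
(199/29) = 25^14 mod 29 = 1, giving Legendre symbol 1.
Legendre symbol 1 ⇒ 29 is split.

splits completely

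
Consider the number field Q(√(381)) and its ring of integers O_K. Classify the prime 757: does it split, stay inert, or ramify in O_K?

Since 381 ≡ 1 mod 4, the ring of integers is ℤ[(1+√381)/2] with discriminant 381.
disc(K) = 381 is not divisible by 757; 757 is unramified.
Euler's criterion: 381^378 mod 757 = 1. Thus (381|757) = 1.
(381/757) = 1, so 757 splits.

split — (757) = 𝔭₁𝔭₂ with 𝔭₁ ≠ 𝔭₂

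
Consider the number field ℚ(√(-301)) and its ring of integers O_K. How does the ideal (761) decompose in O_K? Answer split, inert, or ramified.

split

d = -301 ≡ 3 (mod 4), so O_K = ℤ[√-301] and disc(K) = 4d = -1204.
761 ∤ -1204, so 761 is unramified.
(-301/761) = 460^380 mod 761 = 1, giving Legendre symbol 1.
(-301/761) = 1, so 761 splits.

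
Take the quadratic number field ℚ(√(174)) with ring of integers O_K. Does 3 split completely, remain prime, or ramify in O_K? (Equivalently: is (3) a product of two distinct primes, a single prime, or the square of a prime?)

174 mod 4 = 2, hence disc K = 4·174 = 696 and O_K = ℤ[√174].
Ramification test: 3 | 696. The prime 3 ramifies in K.

p ramifies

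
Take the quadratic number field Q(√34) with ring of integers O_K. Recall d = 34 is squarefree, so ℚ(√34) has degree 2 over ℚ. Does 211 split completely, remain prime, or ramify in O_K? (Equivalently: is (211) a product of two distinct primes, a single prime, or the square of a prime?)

d = 34 ≡ 2 (mod 4), so O_K = ℤ[√34] and disc(K) = 4d = 136.
Since gcd(211, 136) = 1 the prime 211 does not ramify.
(34/211) = 34^105 mod 211 = 1, giving Legendre symbol 1.
Legendre symbol 1 ⇒ 211 is split.

split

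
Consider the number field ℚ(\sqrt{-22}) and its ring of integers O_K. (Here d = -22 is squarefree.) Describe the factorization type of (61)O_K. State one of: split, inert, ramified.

p splits

-22 mod 4 = 2, hence disc K = 4·(-22) = -88 and O_K = ℤ[√-22].
disc(K) = -88 is not divisible by 61; 61 is unramified.
(-22/61) = 39^30 mod 61 = 1, giving Legendre symbol 1.
(-22/61) = 1, so 61 splits.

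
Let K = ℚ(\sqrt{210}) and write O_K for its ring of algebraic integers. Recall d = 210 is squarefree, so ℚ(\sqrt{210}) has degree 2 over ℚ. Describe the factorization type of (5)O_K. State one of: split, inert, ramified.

p ramifies

d = 210 ≡ 2 (mod 4), so O_K = ℤ[√210] and disc(K) = 4d = 840.
disc(K) = 840 = 5·168, so p = 5 is ramified.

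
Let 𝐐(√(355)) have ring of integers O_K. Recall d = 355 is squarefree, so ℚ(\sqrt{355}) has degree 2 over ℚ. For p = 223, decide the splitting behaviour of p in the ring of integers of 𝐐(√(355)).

d = 355 ≡ 3 (mod 4), so O_K = ℤ[√355] and disc(K) = 4d = 1420.
Since gcd(223, 1420) = 1 the prime 223 does not ramify.
Euler's criterion: 355^111 mod 223 = 1. Thus (355|223) = 1.
(355/223) = 1, so 223 splits.

splits completely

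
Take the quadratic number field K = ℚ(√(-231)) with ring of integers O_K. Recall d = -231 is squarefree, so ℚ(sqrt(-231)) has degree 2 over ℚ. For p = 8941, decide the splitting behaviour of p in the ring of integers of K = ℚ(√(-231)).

d = -231 ≡ 1 (mod 4), so O_K = ℤ[(1+√-231)/2] and disc(K) = d = -231.
disc(K) = -231 is not divisible by 8941; 8941 is unramified.
Euler's criterion: (-231)^4470 mod 8941 = 1. Thus (-231|8941) = 1.
(-231/8941) = 1, so 8941 splits.

splits completely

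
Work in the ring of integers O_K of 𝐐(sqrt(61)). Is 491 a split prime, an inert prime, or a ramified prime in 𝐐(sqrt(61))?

p splits

Since 61 ≡ 1 mod 4, the ring of integers is ℤ[(1+√61)/2] with discriminant 61.
Since gcd(491, 61) = 1 the prime 491 does not ramify.
Euler's criterion: 61^245 mod 491 = 1. Thus (61|491) = 1.
(61/491) = 1, so 491 splits.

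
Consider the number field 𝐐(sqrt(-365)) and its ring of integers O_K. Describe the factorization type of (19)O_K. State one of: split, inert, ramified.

remains prime (inert)

-365 mod 4 = 3, hence disc K = 4·(-365) = -1460 and O_K = ℤ[√-365].
19 ∤ -1460, so 19 is unramified.
Compute (-365/19) via Euler: 15^((19-1)/2) mod 19 = 18, so (-365/19) = -1.
(-365/19) = -1, so 19 is inert.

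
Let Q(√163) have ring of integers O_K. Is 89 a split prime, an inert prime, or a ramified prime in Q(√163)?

remains prime (inert)

Since 163 ≢ 1 mod 4, the ring of integers is ℤ[√163] with discriminant 4·163 = 652.
Since gcd(89, 652) = 1 the prime 89 does not ramify.
Legendre symbol by Euler's criterion: (163/89) ≡ 163^44 ≡ 88 (mod 89), i.e. (163/89) = -1.
Legendre symbol -1 ⇒ 89 is inert.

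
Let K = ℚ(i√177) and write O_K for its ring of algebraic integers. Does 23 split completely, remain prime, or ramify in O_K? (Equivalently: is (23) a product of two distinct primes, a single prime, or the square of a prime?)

remains prime (inert)

Since -177 ≢ 1 mod 4, the ring of integers is ℤ[√-177] with discriminant 4·(-177) = -708.
disc(K) = -708 is not divisible by 23; 23 is unramified.
Compute (-177/23) via Euler: 7^((23-1)/2) mod 23 = 22, so (-177/23) = -1.
Legendre symbol -1 ⇒ 23 is inert.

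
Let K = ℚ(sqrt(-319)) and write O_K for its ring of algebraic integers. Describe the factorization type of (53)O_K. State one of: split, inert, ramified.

d = -319 ≡ 1 (mod 4), so O_K = ℤ[(1+√-319)/2] and disc(K) = d = -319.
Since gcd(53, -319) = 1 the prime 53 does not ramify.
Legendre symbol by Euler's criterion: (-319/53) ≡ (-319)^26 ≡ 1 (mod 53), i.e. (-319/53) = 1.
Legendre symbol 1 ⇒ 53 is split.

split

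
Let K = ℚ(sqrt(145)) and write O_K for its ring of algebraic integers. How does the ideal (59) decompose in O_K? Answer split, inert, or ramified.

145 mod 4 = 1, hence disc K = 145 and O_K = ℤ[(1+√145)/2].
59 ∤ 145, so 59 is unramified.
(145/59) = 27^29 mod 59 = 1, giving Legendre symbol 1.
(145/59) = 1, so 59 splits.

split — (59) = 𝔭₁𝔭₂ with 𝔭₁ ≠ 𝔭₂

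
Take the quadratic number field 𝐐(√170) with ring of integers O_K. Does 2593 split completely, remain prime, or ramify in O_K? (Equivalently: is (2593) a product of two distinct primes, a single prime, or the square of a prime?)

170 mod 4 = 2, hence disc K = 4·170 = 680 and O_K = ℤ[√170].
Since gcd(2593, 680) = 1 the prime 2593 does not ramify.
Compute (170/2593) via Euler: 170^((2593-1)/2) mod 2593 = 2592, so (170/2593) = -1.
Legendre symbol -1 ⇒ 2593 is inert.

inert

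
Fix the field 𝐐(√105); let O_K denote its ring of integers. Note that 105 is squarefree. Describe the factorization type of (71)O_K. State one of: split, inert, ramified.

105 mod 4 = 1, hence disc K = 105 and O_K = ℤ[(1+√105)/2].
71 ∤ 105, so 71 is unramified.
Compute (105/71) via Euler: 34^((71-1)/2) mod 71 = 70, so (105/71) = -1.
d is a non-residue mod p, hence 71 remains inert in O_K.

inert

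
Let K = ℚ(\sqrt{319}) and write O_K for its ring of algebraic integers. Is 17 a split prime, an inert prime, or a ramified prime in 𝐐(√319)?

split

d = 319 ≡ 3 (mod 4), so O_K = ℤ[√319] and disc(K) = 4d = 1276.
disc(K) = 1276 is not divisible by 17; 17 is unramified.
Euler's criterion: 319^8 mod 17 = 1. Thus (319|17) = 1.
(319/17) = 1, so 17 splits.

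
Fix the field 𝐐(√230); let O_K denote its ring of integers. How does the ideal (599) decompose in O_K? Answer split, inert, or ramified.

d = 230 ≡ 2 (mod 4), so O_K = ℤ[√230] and disc(K) = 4d = 920.
599 ∤ 920, so 599 is unramified.
Legendre symbol by Euler's criterion: (230/599) ≡ 230^299 ≡ 598 (mod 599), i.e. (230/599) = -1.
Legendre symbol -1 ⇒ 599 is inert.

inert — (599) stays prime in O_K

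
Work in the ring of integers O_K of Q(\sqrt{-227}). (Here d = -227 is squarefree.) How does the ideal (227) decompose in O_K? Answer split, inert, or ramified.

Since -227 ≡ 1 mod 4, the ring of integers is ℤ[(1+√-227)/2] with discriminant -227.
227 divides disc(K) = -227, so 227 ramifies.

ramified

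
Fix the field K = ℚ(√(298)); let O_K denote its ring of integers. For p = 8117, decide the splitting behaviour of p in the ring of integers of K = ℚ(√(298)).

p splits

d = 298 ≡ 2 (mod 4), so O_K = ℤ[√298] and disc(K) = 4d = 1192.
8117 ∤ 1192, so 8117 is unramified.
Euler's criterion: 298^4058 mod 8117 = 1. Thus (298|8117) = 1.
Legendre symbol 1 ⇒ 8117 is split.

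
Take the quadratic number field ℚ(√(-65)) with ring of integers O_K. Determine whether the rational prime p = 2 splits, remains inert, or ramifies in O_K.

p ramifies

Since -65 ≢ 1 mod 4, the ring of integers is ℤ[√-65] with discriminant 4·(-65) = -260.
Ramification test: 2 | -260. The prime 2 ramifies in K.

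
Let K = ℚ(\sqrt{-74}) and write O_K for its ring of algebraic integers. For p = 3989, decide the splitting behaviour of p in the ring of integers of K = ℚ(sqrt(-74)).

p is inert

Since -74 ≢ 1 mod 4, the ring of integers is ℤ[√-74] with discriminant 4·(-74) = -296.
3989 ∤ -296, so 3989 is unramified.
(-74/3989) = 3915^1994 mod 3989 = 3988, giving Legendre symbol -1.
Legendre symbol -1 ⇒ 3989 is inert.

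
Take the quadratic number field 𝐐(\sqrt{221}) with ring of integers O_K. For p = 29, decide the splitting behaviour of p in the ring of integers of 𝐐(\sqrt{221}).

Since 221 ≡ 1 mod 4, the ring of integers is ℤ[(1+√221)/2] with discriminant 221.
disc(K) = 221 is not divisible by 29; 29 is unramified.
(221/29) = 18^14 mod 29 = 28, giving Legendre symbol -1.
(221/29) = -1, so 29 is inert.

remains prime (inert)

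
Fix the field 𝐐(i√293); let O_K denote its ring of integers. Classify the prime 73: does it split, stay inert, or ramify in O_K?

p splits

-293 mod 4 = 3, hence disc K = 4·(-293) = -1172 and O_K = ℤ[√-293].
disc(K) = -1172 is not divisible by 73; 73 is unramified.
Euler's criterion: (-293)^36 mod 73 = 1. Thus (-293|73) = 1.
d is a quadratic residue mod p, hence 73 splits in O_K.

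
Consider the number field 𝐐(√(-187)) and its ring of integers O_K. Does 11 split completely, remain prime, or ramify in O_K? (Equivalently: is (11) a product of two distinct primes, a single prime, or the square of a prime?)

p ramifies

-187 mod 4 = 1, hence disc K = -187 and O_K = ℤ[(1+√-187)/2].
disc(K) = -187 = 11·(-17), so p = 11 is ramified.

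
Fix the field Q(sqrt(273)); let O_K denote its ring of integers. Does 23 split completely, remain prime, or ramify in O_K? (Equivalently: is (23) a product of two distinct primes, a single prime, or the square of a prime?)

p is inert

d = 273 ≡ 1 (mod 4), so O_K = ℤ[(1+√273)/2] and disc(K) = d = 273.
23 ∤ 273, so 23 is unramified.
Compute (273/23) via Euler: 20^((23-1)/2) mod 23 = 22, so (273/23) = -1.
Legendre symbol -1 ⇒ 23 is inert.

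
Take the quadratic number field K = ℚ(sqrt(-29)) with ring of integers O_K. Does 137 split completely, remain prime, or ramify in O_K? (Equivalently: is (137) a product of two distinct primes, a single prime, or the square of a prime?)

-29 mod 4 = 3, hence disc K = 4·(-29) = -116 and O_K = ℤ[√-29].
disc(K) = -116 is not divisible by 137; 137 is unramified.
Euler's criterion: (-29)^68 mod 137 = 136. Thus (-29|137) = -1.
d is a non-residue mod p, hence 137 remains inert in O_K.

p is inert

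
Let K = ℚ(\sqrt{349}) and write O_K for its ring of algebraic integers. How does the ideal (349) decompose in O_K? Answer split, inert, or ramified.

p ramifies

Since 349 ≡ 1 mod 4, the ring of integers is ℤ[(1+√349)/2] with discriminant 349.
Ramification test: 349 | 349. The prime 349 ramifies in K.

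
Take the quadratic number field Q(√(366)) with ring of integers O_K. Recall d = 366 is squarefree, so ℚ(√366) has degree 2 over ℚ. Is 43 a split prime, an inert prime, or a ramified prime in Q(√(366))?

remains prime (inert)

366 mod 4 = 2, hence disc K = 4·366 = 1464 and O_K = ℤ[√366].
43 ∤ 1464, so 43 is unramified.
Legendre symbol by Euler's criterion: (366/43) ≡ 366^21 ≡ 42 (mod 43), i.e. (366/43) = -1.
(366/43) = -1, so 43 is inert.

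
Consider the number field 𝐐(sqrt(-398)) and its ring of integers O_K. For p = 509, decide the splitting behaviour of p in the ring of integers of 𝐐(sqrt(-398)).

-398 mod 4 = 2, hence disc K = 4·(-398) = -1592 and O_K = ℤ[√-398].
Since gcd(509, -1592) = 1 the prime 509 does not ramify.
Legendre symbol by Euler's criterion: (-398/509) ≡ (-398)^254 ≡ 508 (mod 509), i.e. (-398/509) = -1.
d is a non-residue mod p, hence 509 remains inert in O_K.

remains prime (inert)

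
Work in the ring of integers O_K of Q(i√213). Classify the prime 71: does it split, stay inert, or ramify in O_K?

ramifies in O_K

Since -213 ≢ 1 mod 4, the ring of integers is ℤ[√-213] with discriminant 4·(-213) = -852.
71 divides disc(K) = -852, so 71 ramifies.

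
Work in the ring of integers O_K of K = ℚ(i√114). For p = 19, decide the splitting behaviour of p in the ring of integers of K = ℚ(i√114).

19 is ramified

d = -114 ≡ 2 (mod 4), so O_K = ℤ[√-114] and disc(K) = 4d = -456.
disc(K) = -456 = 19·(-24), so p = 19 is ramified.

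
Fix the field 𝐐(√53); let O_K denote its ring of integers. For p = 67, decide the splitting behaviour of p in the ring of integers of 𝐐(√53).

inert — (67) stays prime in O_K

d = 53 ≡ 1 (mod 4), so O_K = ℤ[(1+√53)/2] and disc(K) = d = 53.
disc(K) = 53 is not divisible by 67; 67 is unramified.
(53/67) = 53^33 mod 67 = 66, giving Legendre symbol -1.
(53/67) = -1, so 67 is inert.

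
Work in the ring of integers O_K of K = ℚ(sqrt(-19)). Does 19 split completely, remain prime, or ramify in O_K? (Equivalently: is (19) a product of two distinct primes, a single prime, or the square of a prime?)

Since -19 ≡ 1 mod 4, the ring of integers is ℤ[(1+√-19)/2] with discriminant -19.
disc(K) = -19 = 19·(-1), so p = 19 is ramified.

19 is ramified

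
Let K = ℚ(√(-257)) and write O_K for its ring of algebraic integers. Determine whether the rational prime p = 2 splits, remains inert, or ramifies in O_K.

ramified — (2) = 𝔭²

d = -257 ≡ 3 (mod 4), so O_K = ℤ[√-257] and disc(K) = 4d = -1028.
2 divides disc(K) = -1028, so 2 ramifies.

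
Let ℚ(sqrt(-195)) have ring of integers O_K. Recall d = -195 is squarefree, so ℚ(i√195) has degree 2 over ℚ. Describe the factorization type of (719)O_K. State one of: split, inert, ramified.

Since -195 ≡ 1 mod 4, the ring of integers is ℤ[(1+√-195)/2] with discriminant -195.
Since gcd(719, -195) = 1 the prime 719 does not ramify.
Legendre symbol by Euler's criterion: (-195/719) ≡ (-195)^359 ≡ 718 (mod 719), i.e. (-195/719) = -1.
d is a non-residue mod p, hence 719 remains inert in O_K.

p is inert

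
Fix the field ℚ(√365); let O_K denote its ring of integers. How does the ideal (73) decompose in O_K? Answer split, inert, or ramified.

d = 365 ≡ 1 (mod 4), so O_K = ℤ[(1+√365)/2] and disc(K) = d = 365.
Ramification test: 73 | 365. The prime 73 ramifies in K.

ramifies in O_K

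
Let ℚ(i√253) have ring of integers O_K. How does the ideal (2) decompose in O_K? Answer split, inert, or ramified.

d = -253 ≡ 3 (mod 4), so O_K = ℤ[√-253] and disc(K) = 4d = -1012.
Ramification test: 2 | -1012. The prime 2 ramifies in K.

2 is ramified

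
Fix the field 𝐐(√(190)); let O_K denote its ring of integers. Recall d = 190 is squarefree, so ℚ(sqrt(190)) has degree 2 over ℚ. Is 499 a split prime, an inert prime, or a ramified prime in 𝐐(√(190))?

d = 190 ≡ 2 (mod 4), so O_K = ℤ[√190] and disc(K) = 4d = 760.
disc(K) = 760 is not divisible by 499; 499 is unramified.
(190/499) = 190^249 mod 499 = 1, giving Legendre symbol 1.
d is a quadratic residue mod p, hence 499 splits in O_K.

splits completely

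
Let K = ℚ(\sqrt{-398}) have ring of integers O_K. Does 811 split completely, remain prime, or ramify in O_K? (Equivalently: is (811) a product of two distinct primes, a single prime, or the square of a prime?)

p splits

d = -398 ≡ 2 (mod 4), so O_K = ℤ[√-398] and disc(K) = 4d = -1592.
Since gcd(811, -1592) = 1 the prime 811 does not ramify.
Euler's criterion: (-398)^405 mod 811 = 1. Thus (-398|811) = 1.
(-398/811) = 1, so 811 splits.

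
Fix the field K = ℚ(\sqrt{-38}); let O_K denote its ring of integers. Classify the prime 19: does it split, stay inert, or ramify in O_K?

ramifies in O_K

d = -38 ≡ 2 (mod 4), so O_K = ℤ[√-38] and disc(K) = 4d = -152.
Ramification test: 19 | -152. The prime 19 ramifies in K.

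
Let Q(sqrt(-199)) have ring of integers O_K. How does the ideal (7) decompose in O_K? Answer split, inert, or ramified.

-199 mod 4 = 1, hence disc K = -199 and O_K = ℤ[(1+√-199)/2].
disc(K) = -199 is not divisible by 7; 7 is unramified.
(-199/7) = 4^3 mod 7 = 1, giving Legendre symbol 1.
(-199/7) = 1, so 7 splits.

splits completely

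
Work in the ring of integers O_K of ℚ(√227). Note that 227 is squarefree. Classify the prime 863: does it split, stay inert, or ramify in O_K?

Since 227 ≢ 1 mod 4, the ring of integers is ℤ[√227] with discriminant 4·227 = 908.
disc(K) = 908 is not divisible by 863; 863 is unramified.
Compute (227/863) via Euler: 227^((863-1)/2) mod 863 = 862, so (227/863) = -1.
Legendre symbol -1 ⇒ 863 is inert.

remains prime (inert)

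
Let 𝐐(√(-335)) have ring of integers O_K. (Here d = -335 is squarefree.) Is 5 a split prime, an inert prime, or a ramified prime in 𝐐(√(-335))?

d = -335 ≡ 1 (mod 4), so O_K = ℤ[(1+√-335)/2] and disc(K) = d = -335.
disc(K) = -335 = 5·(-67), so p = 5 is ramified.

ramified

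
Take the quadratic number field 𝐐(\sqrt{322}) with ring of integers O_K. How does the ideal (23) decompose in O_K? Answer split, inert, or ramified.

ramifies in O_K

322 mod 4 = 2, hence disc K = 4·322 = 1288 and O_K = ℤ[√322].
23 divides disc(K) = 1288, so 23 ramifies.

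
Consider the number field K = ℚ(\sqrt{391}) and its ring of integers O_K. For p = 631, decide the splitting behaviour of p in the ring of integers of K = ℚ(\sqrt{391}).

d = 391 ≡ 3 (mod 4), so O_K = ℤ[√391] and disc(K) = 4d = 1564.
Since gcd(631, 1564) = 1 the prime 631 does not ramify.
Compute (391/631) via Euler: 391^((631-1)/2) mod 631 = 1, so (391/631) = 1.
(391/631) = 1, so 631 splits.

p splits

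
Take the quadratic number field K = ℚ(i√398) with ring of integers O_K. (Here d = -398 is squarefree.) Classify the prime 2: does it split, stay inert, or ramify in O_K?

ramified — (2) = 𝔭²

-398 mod 4 = 2, hence disc K = 4·(-398) = -1592 and O_K = ℤ[√-398].
disc(K) = -1592 = 2·(-796), so p = 2 is ramified.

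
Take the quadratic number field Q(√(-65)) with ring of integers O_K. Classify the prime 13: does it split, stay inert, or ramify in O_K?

p ramifies

Since -65 ≢ 1 mod 4, the ring of integers is ℤ[√-65] with discriminant 4·(-65) = -260.
Ramification test: 13 | -260. The prime 13 ramifies in K.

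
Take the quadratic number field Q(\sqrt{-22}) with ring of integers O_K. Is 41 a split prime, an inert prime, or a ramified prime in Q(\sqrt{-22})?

remains prime (inert)

-22 mod 4 = 2, hence disc K = 4·(-22) = -88 and O_K = ℤ[√-22].
Since gcd(41, -88) = 1 the prime 41 does not ramify.
(-22/41) = 19^20 mod 41 = 40, giving Legendre symbol -1.
(-22/41) = -1, so 41 is inert.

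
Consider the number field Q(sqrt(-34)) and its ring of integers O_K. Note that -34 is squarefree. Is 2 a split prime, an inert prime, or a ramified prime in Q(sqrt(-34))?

ramified — (2) = 𝔭²

-34 mod 4 = 2, hence disc K = 4·(-34) = -136 and O_K = ℤ[√-34].
2 divides disc(K) = -136, so 2 ramifies.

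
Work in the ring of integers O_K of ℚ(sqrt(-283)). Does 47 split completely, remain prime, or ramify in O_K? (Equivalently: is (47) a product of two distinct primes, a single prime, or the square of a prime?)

47 remains inert

Since -283 ≡ 1 mod 4, the ring of integers is ℤ[(1+√-283)/2] with discriminant -283.
47 ∤ -283, so 47 is unramified.
Euler's criterion: (-283)^23 mod 47 = 46. Thus (-283|47) = -1.
Legendre symbol -1 ⇒ 47 is inert.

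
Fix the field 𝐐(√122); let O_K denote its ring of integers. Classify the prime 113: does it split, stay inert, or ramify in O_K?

split — (113) = 𝔭₁𝔭₂ with 𝔭₁ ≠ 𝔭₂

Since 122 ≢ 1 mod 4, the ring of integers is ℤ[√122] with discriminant 4·122 = 488.
113 ∤ 488, so 113 is unramified.
(122/113) = 9^56 mod 113 = 1, giving Legendre symbol 1.
Legendre symbol 1 ⇒ 113 is split.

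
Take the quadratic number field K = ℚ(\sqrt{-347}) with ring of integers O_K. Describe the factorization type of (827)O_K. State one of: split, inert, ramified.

splits completely

d = -347 ≡ 1 (mod 4), so O_K = ℤ[(1+√-347)/2] and disc(K) = d = -347.
Since gcd(827, -347) = 1 the prime 827 does not ramify.
Compute (-347/827) via Euler: 480^((827-1)/2) mod 827 = 1, so (-347/827) = 1.
(-347/827) = 1, so 827 splits.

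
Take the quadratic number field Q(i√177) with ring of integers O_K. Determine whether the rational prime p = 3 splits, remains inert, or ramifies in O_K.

ramified

d = -177 ≡ 3 (mod 4), so O_K = ℤ[√-177] and disc(K) = 4d = -708.
disc(K) = -708 = 3·(-236), so p = 3 is ramified.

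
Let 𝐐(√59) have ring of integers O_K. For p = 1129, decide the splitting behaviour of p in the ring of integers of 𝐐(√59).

d = 59 ≡ 3 (mod 4), so O_K = ℤ[√59] and disc(K) = 4d = 236.
1129 ∤ 236, so 1129 is unramified.
Compute (59/1129) via Euler: 59^((1129-1)/2) mod 1129 = 1128, so (59/1129) = -1.
d is a non-residue mod p, hence 1129 remains inert in O_K.

p is inert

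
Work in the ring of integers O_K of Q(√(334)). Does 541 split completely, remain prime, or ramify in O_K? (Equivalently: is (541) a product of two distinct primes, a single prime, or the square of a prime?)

541 splits in O_K

334 mod 4 = 2, hence disc K = 4·334 = 1336 and O_K = ℤ[√334].
Since gcd(541, 1336) = 1 the prime 541 does not ramify.
Euler's criterion: 334^270 mod 541 = 1. Thus (334|541) = 1.
Legendre symbol 1 ⇒ 541 is split.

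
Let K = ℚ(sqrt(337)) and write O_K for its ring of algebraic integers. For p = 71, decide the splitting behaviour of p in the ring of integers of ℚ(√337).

d = 337 ≡ 1 (mod 4), so O_K = ℤ[(1+√337)/2] and disc(K) = d = 337.
disc(K) = 337 is not divisible by 71; 71 is unramified.
Euler's criterion: 337^35 mod 71 = 70. Thus (337|71) = -1.
d is a non-residue mod p, hence 71 remains inert in O_K.

remains prime (inert)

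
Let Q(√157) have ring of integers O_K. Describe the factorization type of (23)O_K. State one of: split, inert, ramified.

157 mod 4 = 1, hence disc K = 157 and O_K = ℤ[(1+√157)/2].
23 ∤ 157, so 23 is unramified.
Compute (157/23) via Euler: 19^((23-1)/2) mod 23 = 22, so (157/23) = -1.
d is a non-residue mod p, hence 23 remains inert in O_K.

inert — (23) stays prime in O_K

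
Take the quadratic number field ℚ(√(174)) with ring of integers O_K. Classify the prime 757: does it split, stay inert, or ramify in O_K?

splits completely

174 mod 4 = 2, hence disc K = 4·174 = 696 and O_K = ℤ[√174].
disc(K) = 696 is not divisible by 757; 757 is unramified.
Legendre symbol by Euler's criterion: (174/757) ≡ 174^378 ≡ 1 (mod 757), i.e. (174/757) = 1.
d is a quadratic residue mod p, hence 757 splits in O_K.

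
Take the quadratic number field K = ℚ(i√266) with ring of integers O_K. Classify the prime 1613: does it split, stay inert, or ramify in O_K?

Since -266 ≢ 1 mod 4, the ring of integers is ℤ[√-266] with discriminant 4·(-266) = -1064.
1613 ∤ -1064, so 1613 is unramified.
(-266/1613) = 1347^806 mod 1613 = 1, giving Legendre symbol 1.
Legendre symbol 1 ⇒ 1613 is split.

split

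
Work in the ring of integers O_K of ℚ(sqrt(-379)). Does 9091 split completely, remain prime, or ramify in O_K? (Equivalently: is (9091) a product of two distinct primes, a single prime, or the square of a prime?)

Since -379 ≡ 1 mod 4, the ring of integers is ℤ[(1+√-379)/2] with discriminant -379.
Since gcd(9091, -379) = 1 the prime 9091 does not ramify.
Euler's criterion: (-379)^4545 mod 9091 = 9090. Thus (-379|9091) = -1.
(-379/9091) = -1, so 9091 is inert.

inert — (9091) stays prime in O_K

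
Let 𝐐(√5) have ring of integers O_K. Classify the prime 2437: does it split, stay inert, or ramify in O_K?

d = 5 ≡ 1 (mod 4), so O_K = ℤ[(1+√5)/2] and disc(K) = d = 5.
disc(K) = 5 is not divisible by 2437; 2437 is unramified.
Euler's criterion: 5^1218 mod 2437 = 2436. Thus (5|2437) = -1.
Legendre symbol -1 ⇒ 2437 is inert.

inert — (2437) stays prime in O_K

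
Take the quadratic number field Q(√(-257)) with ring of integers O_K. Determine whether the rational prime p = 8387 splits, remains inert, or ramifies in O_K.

-257 mod 4 = 3, hence disc K = 4·(-257) = -1028 and O_K = ℤ[√-257].
8387 ∤ -1028, so 8387 is unramified.
Compute (-257/8387) via Euler: 8130^((8387-1)/2) mod 8387 = 1, so (-257/8387) = 1.
d is a quadratic residue mod p, hence 8387 splits in O_K.

splits completely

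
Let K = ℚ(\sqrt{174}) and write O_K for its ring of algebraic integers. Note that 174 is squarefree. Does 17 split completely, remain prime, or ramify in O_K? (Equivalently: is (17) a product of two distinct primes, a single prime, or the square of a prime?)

splits completely

Since 174 ≢ 1 mod 4, the ring of integers is ℤ[√174] with discriminant 4·174 = 696.
17 ∤ 696, so 17 is unramified.
Compute (174/17) via Euler: 4^((17-1)/2) mod 17 = 1, so (174/17) = 1.
d is a quadratic residue mod p, hence 17 splits in O_K.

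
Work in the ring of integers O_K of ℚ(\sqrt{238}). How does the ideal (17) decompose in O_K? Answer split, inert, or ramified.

ramified

238 mod 4 = 2, hence disc K = 4·238 = 952 and O_K = ℤ[√238].
Ramification test: 17 | 952. The prime 17 ramifies in K.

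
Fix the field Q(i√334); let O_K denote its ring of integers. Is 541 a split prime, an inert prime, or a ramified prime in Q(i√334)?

split — (541) = 𝔭₁𝔭₂ with 𝔭₁ ≠ 𝔭₂

d = -334 ≡ 2 (mod 4), so O_K = ℤ[√-334] and disc(K) = 4d = -1336.
541 ∤ -1336, so 541 is unramified.
Compute (-334/541) via Euler: 207^((541-1)/2) mod 541 = 1, so (-334/541) = 1.
Legendre symbol 1 ⇒ 541 is split.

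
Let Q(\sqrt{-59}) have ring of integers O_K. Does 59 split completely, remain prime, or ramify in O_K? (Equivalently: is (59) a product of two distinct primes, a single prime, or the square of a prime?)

ramified

d = -59 ≡ 1 (mod 4), so O_K = ℤ[(1+√-59)/2] and disc(K) = d = -59.
disc(K) = -59 = 59·(-1), so p = 59 is ramified.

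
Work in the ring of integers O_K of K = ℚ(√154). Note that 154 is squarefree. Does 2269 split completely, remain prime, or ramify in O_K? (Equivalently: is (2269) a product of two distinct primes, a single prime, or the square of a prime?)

d = 154 ≡ 2 (mod 4), so O_K = ℤ[√154] and disc(K) = 4d = 616.
Since gcd(2269, 616) = 1 the prime 2269 does not ramify.
Compute (154/2269) via Euler: 154^((2269-1)/2) mod 2269 = 2268, so (154/2269) = -1.
Legendre symbol -1 ⇒ 2269 is inert.

p is inert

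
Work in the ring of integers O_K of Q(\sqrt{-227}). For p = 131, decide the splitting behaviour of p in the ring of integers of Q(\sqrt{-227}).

split — (131) = 𝔭₁𝔭₂ with 𝔭₁ ≠ 𝔭₂

Since -227 ≡ 1 mod 4, the ring of integers is ℤ[(1+√-227)/2] with discriminant -227.
Since gcd(131, -227) = 1 the prime 131 does not ramify.
Euler's criterion: (-227)^65 mod 131 = 1. Thus (-227|131) = 1.
d is a quadratic residue mod p, hence 131 splits in O_K.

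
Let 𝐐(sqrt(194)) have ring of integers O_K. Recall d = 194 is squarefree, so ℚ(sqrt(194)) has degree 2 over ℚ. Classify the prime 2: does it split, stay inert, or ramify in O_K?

194 mod 4 = 2, hence disc K = 4·194 = 776 and O_K = ℤ[√194].
disc(K) = 776 = 2·388, so p = 2 is ramified.

ramifies in O_K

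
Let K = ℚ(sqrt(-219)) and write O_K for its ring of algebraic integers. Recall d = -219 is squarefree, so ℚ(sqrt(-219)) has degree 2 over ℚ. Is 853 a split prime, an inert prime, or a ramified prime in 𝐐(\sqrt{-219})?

split — (853) = 𝔭₁𝔭₂ with 𝔭₁ ≠ 𝔭₂

d = -219 ≡ 1 (mod 4), so O_K = ℤ[(1+√-219)/2] and disc(K) = d = -219.
disc(K) = -219 is not divisible by 853; 853 is unramified.
Euler's criterion: (-219)^426 mod 853 = 1. Thus (-219|853) = 1.
(-219/853) = 1, so 853 splits.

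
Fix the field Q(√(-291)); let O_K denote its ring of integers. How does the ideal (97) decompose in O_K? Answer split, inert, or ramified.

d = -291 ≡ 1 (mod 4), so O_K = ℤ[(1+√-291)/2] and disc(K) = d = -291.
disc(K) = -291 = 97·(-3), so p = 97 is ramified.

p ramifies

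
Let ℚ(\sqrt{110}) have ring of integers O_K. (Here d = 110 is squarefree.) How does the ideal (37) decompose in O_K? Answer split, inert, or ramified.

d = 110 ≡ 2 (mod 4), so O_K = ℤ[√110] and disc(K) = 4d = 440.
disc(K) = 440 is not divisible by 37; 37 is unramified.
Compute (110/37) via Euler: 36^((37-1)/2) mod 37 = 1, so (110/37) = 1.
d is a quadratic residue mod p, hence 37 splits in O_K.

37 splits in O_K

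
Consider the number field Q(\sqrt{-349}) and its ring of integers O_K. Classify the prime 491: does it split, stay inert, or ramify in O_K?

remains prime (inert)

d = -349 ≡ 3 (mod 4), so O_K = ℤ[√-349] and disc(K) = 4d = -1396.
Since gcd(491, -1396) = 1 the prime 491 does not ramify.
Euler's criterion: (-349)^245 mod 491 = 490. Thus (-349|491) = -1.
Legendre symbol -1 ⇒ 491 is inert.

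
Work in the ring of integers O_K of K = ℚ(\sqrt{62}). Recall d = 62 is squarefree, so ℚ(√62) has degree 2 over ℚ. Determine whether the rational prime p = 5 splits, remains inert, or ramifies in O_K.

62 mod 4 = 2, hence disc K = 4·62 = 248 and O_K = ℤ[√62].
Since gcd(5, 248) = 1 the prime 5 does not ramify.
Legendre symbol by Euler's criterion: (62/5) ≡ 62^2 ≡ 4 (mod 5), i.e. (62/5) = -1.
(62/5) = -1, so 5 is inert.

remains prime (inert)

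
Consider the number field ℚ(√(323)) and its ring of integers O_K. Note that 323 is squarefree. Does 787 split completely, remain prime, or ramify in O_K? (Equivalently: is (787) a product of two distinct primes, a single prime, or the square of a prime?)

remains prime (inert)

Since 323 ≢ 1 mod 4, the ring of integers is ℤ[√323] with discriminant 4·323 = 1292.
disc(K) = 1292 is not divisible by 787; 787 is unramified.
Legendre symbol by Euler's criterion: (323/787) ≡ 323^393 ≡ 786 (mod 787), i.e. (323/787) = -1.
Legendre symbol -1 ⇒ 787 is inert.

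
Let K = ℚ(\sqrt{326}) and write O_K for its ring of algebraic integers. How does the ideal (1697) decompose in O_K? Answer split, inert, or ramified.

Since 326 ≢ 1 mod 4, the ring of integers is ℤ[√326] with discriminant 4·326 = 1304.
disc(K) = 1304 is not divisible by 1697; 1697 is unramified.
Euler's criterion: 326^848 mod 1697 = 1696. Thus (326|1697) = -1.
(326/1697) = -1, so 1697 is inert.

1697 remains inert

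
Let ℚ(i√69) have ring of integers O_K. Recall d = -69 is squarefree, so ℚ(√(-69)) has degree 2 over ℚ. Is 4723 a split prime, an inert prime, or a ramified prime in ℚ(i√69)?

remains prime (inert)

d = -69 ≡ 3 (mod 4), so O_K = ℤ[√-69] and disc(K) = 4d = -276.
disc(K) = -276 is not divisible by 4723; 4723 is unramified.
(-69/4723) = 4654^2361 mod 4723 = 4722, giving Legendre symbol -1.
Legendre symbol -1 ⇒ 4723 is inert.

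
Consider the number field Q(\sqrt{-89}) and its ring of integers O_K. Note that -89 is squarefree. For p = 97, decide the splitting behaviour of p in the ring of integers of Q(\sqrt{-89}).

split

Since -89 ≢ 1 mod 4, the ring of integers is ℤ[√-89] with discriminant 4·(-89) = -356.
97 ∤ -356, so 97 is unramified.
(-89/97) = 8^48 mod 97 = 1, giving Legendre symbol 1.
(-89/97) = 1, so 97 splits.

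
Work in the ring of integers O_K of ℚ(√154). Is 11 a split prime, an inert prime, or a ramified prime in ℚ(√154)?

154 mod 4 = 2, hence disc K = 4·154 = 616 and O_K = ℤ[√154].
11 divides disc(K) = 616, so 11 ramifies.

11 is ramified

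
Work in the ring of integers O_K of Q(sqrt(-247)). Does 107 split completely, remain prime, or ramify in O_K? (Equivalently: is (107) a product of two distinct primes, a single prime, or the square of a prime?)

107 remains inert

d = -247 ≡ 1 (mod 4), so O_K = ℤ[(1+√-247)/2] and disc(K) = d = -247.
107 ∤ -247, so 107 is unramified.
Euler's criterion: (-247)^53 mod 107 = 106. Thus (-247|107) = -1.
d is a non-residue mod p, hence 107 remains inert in O_K.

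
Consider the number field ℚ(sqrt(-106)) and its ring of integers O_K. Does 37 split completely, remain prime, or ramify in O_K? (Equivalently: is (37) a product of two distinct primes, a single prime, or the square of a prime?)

Since -106 ≢ 1 mod 4, the ring of integers is ℤ[√-106] with discriminant 4·(-106) = -424.
37 ∤ -424, so 37 is unramified.
Legendre symbol by Euler's criterion: (-106/37) ≡ (-106)^18 ≡ 36 (mod 37), i.e. (-106/37) = -1.
(-106/37) = -1, so 37 is inert.

37 remains inert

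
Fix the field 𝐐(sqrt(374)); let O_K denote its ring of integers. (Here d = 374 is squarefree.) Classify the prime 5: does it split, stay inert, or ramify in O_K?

p splits

Since 374 ≢ 1 mod 4, the ring of integers is ℤ[√374] with discriminant 4·374 = 1496.
Since gcd(5, 1496) = 1 the prime 5 does not ramify.
(374/5) = 4^2 mod 5 = 1, giving Legendre symbol 1.
d is a quadratic residue mod p, hence 5 splits in O_K.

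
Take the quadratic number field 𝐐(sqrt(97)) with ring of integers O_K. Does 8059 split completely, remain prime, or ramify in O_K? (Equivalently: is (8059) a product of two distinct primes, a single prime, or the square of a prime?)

p splits

97 mod 4 = 1, hence disc K = 97 and O_K = ℤ[(1+√97)/2].
8059 ∤ 97, so 8059 is unramified.
Legendre symbol by Euler's criterion: (97/8059) ≡ 97^4029 ≡ 1 (mod 8059), i.e. (97/8059) = 1.
Legendre symbol 1 ⇒ 8059 is split.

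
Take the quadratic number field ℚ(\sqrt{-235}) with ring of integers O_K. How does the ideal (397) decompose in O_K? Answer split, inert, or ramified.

remains prime (inert)

d = -235 ≡ 1 (mod 4), so O_K = ℤ[(1+√-235)/2] and disc(K) = d = -235.
Since gcd(397, -235) = 1 the prime 397 does not ramify.
(-235/397) = 162^198 mod 397 = 396, giving Legendre symbol -1.
(-235/397) = -1, so 397 is inert.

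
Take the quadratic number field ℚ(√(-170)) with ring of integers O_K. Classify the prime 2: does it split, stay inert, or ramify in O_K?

ramified — (2) = 𝔭²

Since -170 ≢ 1 mod 4, the ring of integers is ℤ[√-170] with discriminant 4·(-170) = -680.
disc(K) = -680 = 2·(-340), so p = 2 is ramified.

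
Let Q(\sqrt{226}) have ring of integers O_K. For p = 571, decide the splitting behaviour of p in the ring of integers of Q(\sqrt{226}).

split — (571) = 𝔭₁𝔭₂ with 𝔭₁ ≠ 𝔭₂

Since 226 ≢ 1 mod 4, the ring of integers is ℤ[√226] with discriminant 4·226 = 904.
571 ∤ 904, so 571 is unramified.
(226/571) = 226^285 mod 571 = 1, giving Legendre symbol 1.
d is a quadratic residue mod p, hence 571 splits in O_K.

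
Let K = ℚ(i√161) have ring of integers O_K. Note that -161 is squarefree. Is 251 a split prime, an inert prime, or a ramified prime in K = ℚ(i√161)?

inert — (251) stays prime in O_K

Since -161 ≢ 1 mod 4, the ring of integers is ℤ[√-161] with discriminant 4·(-161) = -644.
251 ∤ -644, so 251 is unramified.
(-161/251) = 90^125 mod 251 = 250, giving Legendre symbol -1.
d is a non-residue mod p, hence 251 remains inert in O_K.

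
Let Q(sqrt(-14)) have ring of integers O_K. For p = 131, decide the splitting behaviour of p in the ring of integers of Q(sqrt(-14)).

-14 mod 4 = 2, hence disc K = 4·(-14) = -56 and O_K = ℤ[√-14].
Since gcd(131, -56) = 1 the prime 131 does not ramify.
Compute (-14/131) via Euler: 117^((131-1)/2) mod 131 = 1, so (-14/131) = 1.
d is a quadratic residue mod p, hence 131 splits in O_K.

p splits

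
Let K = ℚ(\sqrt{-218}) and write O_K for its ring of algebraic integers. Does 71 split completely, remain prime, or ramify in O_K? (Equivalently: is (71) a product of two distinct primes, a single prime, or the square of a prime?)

Since -218 ≢ 1 mod 4, the ring of integers is ℤ[√-218] with discriminant 4·(-218) = -872.
disc(K) = -872 is not divisible by 71; 71 is unramified.
Euler's criterion: (-218)^35 mod 71 = 70. Thus (-218|71) = -1.
d is a non-residue mod p, hence 71 remains inert in O_K.

inert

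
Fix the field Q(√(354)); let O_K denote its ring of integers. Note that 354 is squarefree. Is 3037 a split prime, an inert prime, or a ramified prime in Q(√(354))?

remains prime (inert)

Since 354 ≢ 1 mod 4, the ring of integers is ℤ[√354] with discriminant 4·354 = 1416.
3037 ∤ 1416, so 3037 is unramified.
(354/3037) = 354^1518 mod 3037 = 3036, giving Legendre symbol -1.
Legendre symbol -1 ⇒ 3037 is inert.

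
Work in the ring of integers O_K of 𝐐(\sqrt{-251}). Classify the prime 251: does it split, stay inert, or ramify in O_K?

-251 mod 4 = 1, hence disc K = -251 and O_K = ℤ[(1+√-251)/2].
251 divides disc(K) = -251, so 251 ramifies.

ramified — (251) = 𝔭²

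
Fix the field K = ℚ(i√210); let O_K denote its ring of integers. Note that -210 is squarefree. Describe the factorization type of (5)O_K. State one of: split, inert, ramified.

d = -210 ≡ 2 (mod 4), so O_K = ℤ[√-210] and disc(K) = 4d = -840.
disc(K) = -840 = 5·(-168), so p = 5 is ramified.

ramified — (5) = 𝔭²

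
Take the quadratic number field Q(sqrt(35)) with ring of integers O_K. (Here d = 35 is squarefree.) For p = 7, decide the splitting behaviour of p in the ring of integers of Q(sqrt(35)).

d = 35 ≡ 3 (mod 4), so O_K = ℤ[√35] and disc(K) = 4d = 140.
disc(K) = 140 = 7·20, so p = 7 is ramified.

ramified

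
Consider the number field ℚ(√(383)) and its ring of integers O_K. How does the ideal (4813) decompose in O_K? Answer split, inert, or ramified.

p splits

d = 383 ≡ 3 (mod 4), so O_K = ℤ[√383] and disc(K) = 4d = 1532.
disc(K) = 1532 is not divisible by 4813; 4813 is unramified.
Euler's criterion: 383^2406 mod 4813 = 1. Thus (383|4813) = 1.
Legendre symbol 1 ⇒ 4813 is split.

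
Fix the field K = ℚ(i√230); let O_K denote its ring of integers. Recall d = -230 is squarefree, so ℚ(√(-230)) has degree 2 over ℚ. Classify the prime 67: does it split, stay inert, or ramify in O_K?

d = -230 ≡ 2 (mod 4), so O_K = ℤ[√-230] and disc(K) = 4d = -920.
disc(K) = -920 is not divisible by 67; 67 is unramified.
(-230/67) = 38^33 mod 67 = 66, giving Legendre symbol -1.
Legendre symbol -1 ⇒ 67 is inert.

remains prime (inert)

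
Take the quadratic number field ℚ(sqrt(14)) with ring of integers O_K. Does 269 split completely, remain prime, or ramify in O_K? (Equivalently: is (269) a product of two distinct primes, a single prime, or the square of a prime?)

Since 14 ≢ 1 mod 4, the ring of integers is ℤ[√14] with discriminant 4·14 = 56.
Since gcd(269, 56) = 1 the prime 269 does not ramify.
(14/269) = 14^134 mod 269 = 1, giving Legendre symbol 1.
(14/269) = 1, so 269 splits.

p splits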